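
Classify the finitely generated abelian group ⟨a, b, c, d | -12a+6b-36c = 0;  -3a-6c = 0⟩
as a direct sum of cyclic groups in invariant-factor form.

Answer: M ≅ ℤ^2 ⊕ ℤ/3 ⊕ ℤ/6

Derivation:
rank_ℚ(R)=2; free=4−2=2
SNF(R) diag = [3, 6] → torsion [3, 6]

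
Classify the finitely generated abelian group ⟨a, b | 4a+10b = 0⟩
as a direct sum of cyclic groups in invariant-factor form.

rank_ℚ(R)=1; free=2−1=1
SNF(R) diag = [2] → torsion [2]

Answer: M ≅ ℤ^1 ⊕ ℤ/2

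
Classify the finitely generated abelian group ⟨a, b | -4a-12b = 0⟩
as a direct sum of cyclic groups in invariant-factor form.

Answer: M ≅ ℤ^1 ⊕ ℤ/4

Derivation:
rank_ℚ(R)=1; free=2−1=1
SNF(R) diag = [4] → torsion [4]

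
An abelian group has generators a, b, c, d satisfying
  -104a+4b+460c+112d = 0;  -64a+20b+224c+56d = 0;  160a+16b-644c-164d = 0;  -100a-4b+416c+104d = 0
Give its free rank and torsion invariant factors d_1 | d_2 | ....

rank_ℚ(R)=4; free=4−4=0
SNF(R) diag = [4, 12, 12, 36] → torsion [4, 12, 12, 36]

Answer: M ≅ ℤ/4 ⊕ ℤ/12 ⊕ ℤ/12 ⊕ ℤ/36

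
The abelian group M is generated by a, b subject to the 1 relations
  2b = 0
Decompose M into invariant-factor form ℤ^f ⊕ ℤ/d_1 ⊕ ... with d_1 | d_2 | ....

rank_ℚ(R)=1; free=2−1=1
SNF(R) diag = [2] → torsion [2]

Answer: M ≅ ℤ^1 ⊕ ℤ/2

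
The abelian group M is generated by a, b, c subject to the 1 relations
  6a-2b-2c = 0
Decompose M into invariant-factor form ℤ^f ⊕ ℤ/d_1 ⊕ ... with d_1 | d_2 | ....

Answer: M ≅ ℤ^2 ⊕ ℤ/2

Derivation:
rank_ℚ(R)=1; free=3−1=2
SNF(R) diag = [2] → torsion [2]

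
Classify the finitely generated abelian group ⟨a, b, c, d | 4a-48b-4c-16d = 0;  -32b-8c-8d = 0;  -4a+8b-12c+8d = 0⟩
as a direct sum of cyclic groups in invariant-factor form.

rank_ℚ(R)=3; free=4−3=1
SNF(R) diag = [4, 8, 8] → torsion [4, 8, 8]

Answer: M ≅ ℤ^1 ⊕ ℤ/4 ⊕ ℤ/8 ⊕ ℤ/8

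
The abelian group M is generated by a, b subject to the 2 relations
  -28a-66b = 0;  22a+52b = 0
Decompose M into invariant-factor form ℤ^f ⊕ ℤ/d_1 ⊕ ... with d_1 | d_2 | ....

rank_ℚ(R)=2; free=2−2=0
SNF(R) diag = [2, 2] → torsion [2, 2]

Answer: M ≅ ℤ/2 ⊕ ℤ/2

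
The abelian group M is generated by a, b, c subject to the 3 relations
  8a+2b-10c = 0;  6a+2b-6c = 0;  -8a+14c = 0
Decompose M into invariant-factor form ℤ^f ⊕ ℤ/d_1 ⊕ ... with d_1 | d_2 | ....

rank_ℚ(R)=3; free=3−3=0
SNF(R) diag = [2, 2, 2] → torsion [2, 2, 2]

Answer: M ≅ ℤ/2 ⊕ ℤ/2 ⊕ ℤ/2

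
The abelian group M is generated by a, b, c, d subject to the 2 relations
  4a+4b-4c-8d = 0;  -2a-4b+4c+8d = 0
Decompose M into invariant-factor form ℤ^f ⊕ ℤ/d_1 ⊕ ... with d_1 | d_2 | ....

rank_ℚ(R)=2; free=4−2=2
SNF(R) diag = [2, 4] → torsion [2, 4]

Answer: M ≅ ℤ^2 ⊕ ℤ/2 ⊕ ℤ/4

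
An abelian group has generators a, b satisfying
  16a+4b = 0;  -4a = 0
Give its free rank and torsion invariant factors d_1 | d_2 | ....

Answer: M ≅ ℤ/4 ⊕ ℤ/4

Derivation:
rank_ℚ(R)=2; free=2−2=0
SNF(R) diag = [4, 4] → torsion [4, 4]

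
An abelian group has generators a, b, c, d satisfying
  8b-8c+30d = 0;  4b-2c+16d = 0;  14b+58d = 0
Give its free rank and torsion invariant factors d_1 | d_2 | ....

rank_ℚ(R)=3; free=4−3=1
SNF(R) diag = [2, 2, 6] → torsion [2, 2, 6]

Answer: M ≅ ℤ^1 ⊕ ℤ/2 ⊕ ℤ/2 ⊕ ℤ/6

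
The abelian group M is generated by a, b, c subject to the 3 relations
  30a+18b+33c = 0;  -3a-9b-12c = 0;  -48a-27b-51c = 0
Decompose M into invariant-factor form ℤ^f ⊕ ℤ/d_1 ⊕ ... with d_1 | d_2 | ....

rank_ℚ(R)=3; free=3−3=0
SNF(R) diag = [3, 3, 9] → torsion [3, 3, 9]

Answer: M ≅ ℤ/3 ⊕ ℤ/3 ⊕ ℤ/9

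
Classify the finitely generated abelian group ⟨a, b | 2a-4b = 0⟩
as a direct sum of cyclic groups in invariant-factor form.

Answer: M ≅ ℤ^1 ⊕ ℤ/2

Derivation:
rank_ℚ(R)=1; free=2−1=1
SNF(R) diag = [2] → torsion [2]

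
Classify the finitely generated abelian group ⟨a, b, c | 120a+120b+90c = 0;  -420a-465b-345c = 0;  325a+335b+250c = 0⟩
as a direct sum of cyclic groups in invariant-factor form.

rank_ℚ(R)=3; free=3−3=0
SNF(R) diag = [5, 15, 30] → torsion [5, 15, 30]

Answer: M ≅ ℤ/5 ⊕ ℤ/15 ⊕ ℤ/30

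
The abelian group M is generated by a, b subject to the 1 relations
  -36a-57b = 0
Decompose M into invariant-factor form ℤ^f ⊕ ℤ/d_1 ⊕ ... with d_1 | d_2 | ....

rank_ℚ(R)=1; free=2−1=1
SNF(R) diag = [3] → torsion [3]

Answer: M ≅ ℤ^1 ⊕ ℤ/3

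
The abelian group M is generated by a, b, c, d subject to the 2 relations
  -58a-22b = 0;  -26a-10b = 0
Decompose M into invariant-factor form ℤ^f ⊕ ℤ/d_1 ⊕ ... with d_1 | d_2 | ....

Answer: M ≅ ℤ^2 ⊕ ℤ/2 ⊕ ℤ/4

Derivation:
rank_ℚ(R)=2; free=4−2=2
SNF(R) diag = [2, 4] → torsion [2, 4]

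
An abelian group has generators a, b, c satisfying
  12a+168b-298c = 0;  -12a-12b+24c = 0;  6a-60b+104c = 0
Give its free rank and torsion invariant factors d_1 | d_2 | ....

rank_ℚ(R)=3; free=3−3=0
SNF(R) diag = [2, 6, 12] → torsion [2, 6, 12]

Answer: M ≅ ℤ/2 ⊕ ℤ/6 ⊕ ℤ/12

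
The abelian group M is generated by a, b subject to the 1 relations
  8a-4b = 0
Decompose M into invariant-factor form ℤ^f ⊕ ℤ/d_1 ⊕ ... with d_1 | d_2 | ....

Answer: M ≅ ℤ^1 ⊕ ℤ/4

Derivation:
rank_ℚ(R)=1; free=2−1=1
SNF(R) diag = [4] → torsion [4]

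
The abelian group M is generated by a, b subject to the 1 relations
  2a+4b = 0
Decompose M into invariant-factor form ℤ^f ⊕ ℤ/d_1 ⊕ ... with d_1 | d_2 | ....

rank_ℚ(R)=1; free=2−1=1
SNF(R) diag = [2] → torsion [2]

Answer: M ≅ ℤ^1 ⊕ ℤ/2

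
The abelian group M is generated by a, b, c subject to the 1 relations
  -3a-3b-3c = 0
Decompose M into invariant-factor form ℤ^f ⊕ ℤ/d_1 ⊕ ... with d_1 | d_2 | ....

rank_ℚ(R)=1; free=3−1=2
SNF(R) diag = [3] → torsion [3]

Answer: M ≅ ℤ^2 ⊕ ℤ/3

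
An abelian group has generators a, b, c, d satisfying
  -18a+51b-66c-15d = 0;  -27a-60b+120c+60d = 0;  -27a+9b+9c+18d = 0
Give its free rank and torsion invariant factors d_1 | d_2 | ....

Answer: M ≅ ℤ^1 ⊕ ℤ/3 ⊕ ℤ/9 ⊕ ℤ/27

Derivation:
rank_ℚ(R)=3; free=4−3=1
SNF(R) diag = [3, 9, 27] → torsion [3, 9, 27]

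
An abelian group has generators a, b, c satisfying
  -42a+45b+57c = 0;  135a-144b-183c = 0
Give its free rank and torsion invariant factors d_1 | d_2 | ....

rank_ℚ(R)=2; free=3−2=1
SNF(R) diag = [3, 3] → torsion [3, 3]

Answer: M ≅ ℤ^1 ⊕ ℤ/3 ⊕ ℤ/3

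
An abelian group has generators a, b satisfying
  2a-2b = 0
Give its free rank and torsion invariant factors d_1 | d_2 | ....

Answer: M ≅ ℤ^1 ⊕ ℤ/2

Derivation:
rank_ℚ(R)=1; free=2−1=1
SNF(R) diag = [2] → torsion [2]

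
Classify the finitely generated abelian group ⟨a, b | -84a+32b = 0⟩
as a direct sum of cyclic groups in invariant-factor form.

rank_ℚ(R)=1; free=2−1=1
SNF(R) diag = [4] → torsion [4]

Answer: M ≅ ℤ^1 ⊕ ℤ/4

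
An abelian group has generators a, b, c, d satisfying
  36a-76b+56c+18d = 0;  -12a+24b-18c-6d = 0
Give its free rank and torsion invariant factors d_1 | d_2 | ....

rank_ℚ(R)=2; free=4−2=2
SNF(R) diag = [2, 6] → torsion [2, 6]

Answer: M ≅ ℤ^2 ⊕ ℤ/2 ⊕ ℤ/6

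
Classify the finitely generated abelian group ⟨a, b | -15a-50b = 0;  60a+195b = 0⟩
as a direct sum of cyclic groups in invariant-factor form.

rank_ℚ(R)=2; free=2−2=0
SNF(R) diag = [5, 15] → torsion [5, 15]

Answer: M ≅ ℤ/5 ⊕ ℤ/15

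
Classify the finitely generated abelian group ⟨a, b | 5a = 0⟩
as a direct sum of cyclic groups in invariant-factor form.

rank_ℚ(R)=1; free=2−1=1
SNF(R) diag = [5] → torsion [5]

Answer: M ≅ ℤ^1 ⊕ ℤ/5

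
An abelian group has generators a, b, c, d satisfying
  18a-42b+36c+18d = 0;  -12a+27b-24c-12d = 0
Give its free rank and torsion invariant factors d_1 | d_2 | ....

Answer: M ≅ ℤ^2 ⊕ ℤ/3 ⊕ ℤ/6

Derivation:
rank_ℚ(R)=2; free=4−2=2
SNF(R) diag = [3, 6] → torsion [3, 6]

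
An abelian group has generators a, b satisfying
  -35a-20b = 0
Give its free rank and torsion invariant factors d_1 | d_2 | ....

Answer: M ≅ ℤ^1 ⊕ ℤ/5

Derivation:
rank_ℚ(R)=1; free=2−1=1
SNF(R) diag = [5] → torsion [5]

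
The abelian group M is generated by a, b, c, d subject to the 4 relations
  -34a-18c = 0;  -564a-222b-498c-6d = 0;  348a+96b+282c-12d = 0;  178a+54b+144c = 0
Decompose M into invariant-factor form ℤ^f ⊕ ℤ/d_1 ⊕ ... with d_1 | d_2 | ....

Answer: M ≅ ℤ/2 ⊕ ℤ/6 ⊕ ℤ/18 ⊕ ℤ/54

Derivation:
rank_ℚ(R)=4; free=4−4=0
SNF(R) diag = [2, 6, 18, 54] → torsion [2, 6, 18, 54]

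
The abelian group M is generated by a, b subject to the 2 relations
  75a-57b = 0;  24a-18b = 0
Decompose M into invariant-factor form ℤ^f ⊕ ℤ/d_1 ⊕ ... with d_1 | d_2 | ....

rank_ℚ(R)=2; free=2−2=0
SNF(R) diag = [3, 6] → torsion [3, 6]

Answer: M ≅ ℤ/3 ⊕ ℤ/6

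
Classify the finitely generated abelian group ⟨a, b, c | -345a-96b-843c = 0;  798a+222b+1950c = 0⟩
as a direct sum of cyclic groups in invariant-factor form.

Answer: M ≅ ℤ^1 ⊕ ℤ/3 ⊕ ℤ/6

Derivation:
rank_ℚ(R)=2; free=3−2=1
SNF(R) diag = [3, 6] → torsion [3, 6]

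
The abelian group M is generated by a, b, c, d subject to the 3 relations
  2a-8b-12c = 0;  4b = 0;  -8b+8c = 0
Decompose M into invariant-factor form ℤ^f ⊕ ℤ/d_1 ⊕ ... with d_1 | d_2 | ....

Answer: M ≅ ℤ^1 ⊕ ℤ/2 ⊕ ℤ/4 ⊕ ℤ/8

Derivation:
rank_ℚ(R)=3; free=4−3=1
SNF(R) diag = [2, 4, 8] → torsion [2, 4, 8]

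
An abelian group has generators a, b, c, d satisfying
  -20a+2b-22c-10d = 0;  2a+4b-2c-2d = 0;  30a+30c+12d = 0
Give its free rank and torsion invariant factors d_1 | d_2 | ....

Answer: M ≅ ℤ^1 ⊕ ℤ/2 ⊕ ℤ/6 ⊕ ℤ/6

Derivation:
rank_ℚ(R)=3; free=4−3=1
SNF(R) diag = [2, 6, 6] → torsion [2, 6, 6]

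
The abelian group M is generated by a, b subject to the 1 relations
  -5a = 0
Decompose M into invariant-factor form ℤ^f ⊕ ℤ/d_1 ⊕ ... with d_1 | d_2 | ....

rank_ℚ(R)=1; free=2−1=1
SNF(R) diag = [5] → torsion [5]

Answer: M ≅ ℤ^1 ⊕ ℤ/5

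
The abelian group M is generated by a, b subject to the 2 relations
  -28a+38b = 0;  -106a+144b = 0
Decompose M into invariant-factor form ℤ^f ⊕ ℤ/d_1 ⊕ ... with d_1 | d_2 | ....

rank_ℚ(R)=2; free=2−2=0
SNF(R) diag = [2, 2] → torsion [2, 2]

Answer: M ≅ ℤ/2 ⊕ ℤ/2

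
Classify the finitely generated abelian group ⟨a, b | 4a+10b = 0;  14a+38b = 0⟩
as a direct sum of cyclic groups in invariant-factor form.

Answer: M ≅ ℤ/2 ⊕ ℤ/6

Derivation:
rank_ℚ(R)=2; free=2−2=0
SNF(R) diag = [2, 6] → torsion [2, 6]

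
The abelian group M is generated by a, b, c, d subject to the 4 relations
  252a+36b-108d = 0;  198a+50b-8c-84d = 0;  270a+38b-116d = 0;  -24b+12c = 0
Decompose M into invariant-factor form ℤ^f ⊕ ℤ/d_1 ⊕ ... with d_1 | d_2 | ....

rank_ℚ(R)=4; free=4−4=0
SNF(R) diag = [2, 4, 12, 36] → torsion [2, 4, 12, 36]

Answer: M ≅ ℤ/2 ⊕ ℤ/4 ⊕ ℤ/12 ⊕ ℤ/36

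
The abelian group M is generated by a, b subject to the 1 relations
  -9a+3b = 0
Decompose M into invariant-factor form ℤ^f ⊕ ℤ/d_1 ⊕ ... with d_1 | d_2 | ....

Answer: M ≅ ℤ^1 ⊕ ℤ/3

Derivation:
rank_ℚ(R)=1; free=2−1=1
SNF(R) diag = [3] → torsion [3]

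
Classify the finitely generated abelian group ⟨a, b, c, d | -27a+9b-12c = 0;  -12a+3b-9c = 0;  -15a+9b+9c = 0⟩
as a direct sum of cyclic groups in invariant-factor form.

Answer: M ≅ ℤ^1 ⊕ ℤ/3 ⊕ ℤ/3 ⊕ ℤ/3

Derivation:
rank_ℚ(R)=3; free=4−3=1
SNF(R) diag = [3, 3, 3] → torsion [3, 3, 3]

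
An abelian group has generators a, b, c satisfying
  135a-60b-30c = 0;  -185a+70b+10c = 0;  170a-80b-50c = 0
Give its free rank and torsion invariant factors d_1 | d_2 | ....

Answer: M ≅ ℤ/5 ⊕ ℤ/10 ⊕ ℤ/30

Derivation:
rank_ℚ(R)=3; free=3−3=0
SNF(R) diag = [5, 10, 30] → torsion [5, 10, 30]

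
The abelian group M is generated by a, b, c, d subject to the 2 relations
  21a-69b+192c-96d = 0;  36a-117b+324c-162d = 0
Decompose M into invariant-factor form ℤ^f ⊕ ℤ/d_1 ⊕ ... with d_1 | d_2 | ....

rank_ℚ(R)=2; free=4−2=2
SNF(R) diag = [3, 9] → torsion [3, 9]

Answer: M ≅ ℤ^2 ⊕ ℤ/3 ⊕ ℤ/9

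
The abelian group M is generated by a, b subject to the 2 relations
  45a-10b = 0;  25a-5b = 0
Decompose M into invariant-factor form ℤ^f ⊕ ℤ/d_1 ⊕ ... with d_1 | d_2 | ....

Answer: M ≅ ℤ/5 ⊕ ℤ/5

Derivation:
rank_ℚ(R)=2; free=2−2=0
SNF(R) diag = [5, 5] → torsion [5, 5]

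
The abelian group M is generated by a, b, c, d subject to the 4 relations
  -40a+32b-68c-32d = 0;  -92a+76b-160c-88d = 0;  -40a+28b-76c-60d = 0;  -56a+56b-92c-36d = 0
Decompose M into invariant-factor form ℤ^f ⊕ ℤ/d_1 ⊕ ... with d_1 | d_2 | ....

rank_ℚ(R)=4; free=4−4=0
SNF(R) diag = [4, 4, 12, 12] → torsion [4, 4, 12, 12]

Answer: M ≅ ℤ/4 ⊕ ℤ/4 ⊕ ℤ/12 ⊕ ℤ/12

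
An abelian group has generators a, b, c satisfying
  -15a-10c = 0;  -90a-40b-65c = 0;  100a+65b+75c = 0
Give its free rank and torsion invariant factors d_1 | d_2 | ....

rank_ℚ(R)=3; free=3−3=0
SNF(R) diag = [5, 5, 5] → torsion [5, 5, 5]

Answer: M ≅ ℤ/5 ⊕ ℤ/5 ⊕ ℤ/5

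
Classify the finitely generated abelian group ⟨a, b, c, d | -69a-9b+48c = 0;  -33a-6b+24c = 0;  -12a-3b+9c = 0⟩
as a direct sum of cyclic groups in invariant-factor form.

Answer: M ≅ ℤ^1 ⊕ ℤ/3 ⊕ ℤ/3 ⊕ ℤ/3

Derivation:
rank_ℚ(R)=3; free=4−3=1
SNF(R) diag = [3, 3, 3] → torsion [3, 3, 3]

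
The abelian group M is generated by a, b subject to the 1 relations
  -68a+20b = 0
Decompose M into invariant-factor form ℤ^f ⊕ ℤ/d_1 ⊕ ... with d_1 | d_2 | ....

Answer: M ≅ ℤ^1 ⊕ ℤ/4

Derivation:
rank_ℚ(R)=1; free=2−1=1
SNF(R) diag = [4] → torsion [4]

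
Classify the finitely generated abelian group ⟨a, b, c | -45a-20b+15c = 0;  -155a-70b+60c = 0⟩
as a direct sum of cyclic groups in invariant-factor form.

Answer: M ≅ ℤ^1 ⊕ ℤ/5 ⊕ ℤ/5

Derivation:
rank_ℚ(R)=2; free=3−2=1
SNF(R) diag = [5, 5] → torsion [5, 5]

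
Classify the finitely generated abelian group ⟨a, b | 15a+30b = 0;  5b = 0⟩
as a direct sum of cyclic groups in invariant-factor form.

Answer: M ≅ ℤ/5 ⊕ ℤ/15

Derivation:
rank_ℚ(R)=2; free=2−2=0
SNF(R) diag = [5, 15] → torsion [5, 15]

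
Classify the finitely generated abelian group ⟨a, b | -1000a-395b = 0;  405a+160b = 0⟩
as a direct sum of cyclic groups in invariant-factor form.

rank_ℚ(R)=2; free=2−2=0
SNF(R) diag = [5, 5] → torsion [5, 5]

Answer: M ≅ ℤ/5 ⊕ ℤ/5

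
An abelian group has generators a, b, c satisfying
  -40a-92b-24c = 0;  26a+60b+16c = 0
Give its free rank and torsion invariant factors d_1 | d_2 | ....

rank_ℚ(R)=2; free=3−2=1
SNF(R) diag = [2, 4] → torsion [2, 4]

Answer: M ≅ ℤ^1 ⊕ ℤ/2 ⊕ ℤ/4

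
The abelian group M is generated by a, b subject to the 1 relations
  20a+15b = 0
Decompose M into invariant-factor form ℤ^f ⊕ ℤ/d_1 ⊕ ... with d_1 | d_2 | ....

rank_ℚ(R)=1; free=2−1=1
SNF(R) diag = [5] → torsion [5]

Answer: M ≅ ℤ^1 ⊕ ℤ/5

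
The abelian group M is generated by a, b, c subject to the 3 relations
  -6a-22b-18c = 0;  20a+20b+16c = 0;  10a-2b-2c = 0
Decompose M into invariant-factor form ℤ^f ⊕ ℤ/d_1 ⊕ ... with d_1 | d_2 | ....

rank_ℚ(R)=3; free=3−3=0
SNF(R) diag = [2, 4, 4] → torsion [2, 4, 4]

Answer: M ≅ ℤ/2 ⊕ ℤ/4 ⊕ ℤ/4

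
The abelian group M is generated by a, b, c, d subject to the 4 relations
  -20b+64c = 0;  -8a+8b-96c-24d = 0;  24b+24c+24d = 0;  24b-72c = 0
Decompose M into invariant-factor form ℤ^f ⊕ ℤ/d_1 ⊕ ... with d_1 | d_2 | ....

rank_ℚ(R)=4; free=4−4=0
SNF(R) diag = [4, 8, 24, 24] → torsion [4, 8, 24, 24]

Answer: M ≅ ℤ/4 ⊕ ℤ/8 ⊕ ℤ/24 ⊕ ℤ/24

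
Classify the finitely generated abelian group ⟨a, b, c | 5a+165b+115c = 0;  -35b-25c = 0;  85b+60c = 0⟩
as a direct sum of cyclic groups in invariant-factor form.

rank_ℚ(R)=3; free=3−3=0
SNF(R) diag = [5, 5, 5] → torsion [5, 5, 5]

Answer: M ≅ ℤ/5 ⊕ ℤ/5 ⊕ ℤ/5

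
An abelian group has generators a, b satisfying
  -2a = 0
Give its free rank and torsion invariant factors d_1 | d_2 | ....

Answer: M ≅ ℤ^1 ⊕ ℤ/2

Derivation:
rank_ℚ(R)=1; free=2−1=1
SNF(R) diag = [2] → torsion [2]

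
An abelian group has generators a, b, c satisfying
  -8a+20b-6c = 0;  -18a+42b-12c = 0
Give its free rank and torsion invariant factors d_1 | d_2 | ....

Answer: M ≅ ℤ^1 ⊕ ℤ/2 ⊕ ℤ/6

Derivation:
rank_ℚ(R)=2; free=3−2=1
SNF(R) diag = [2, 6] → torsion [2, 6]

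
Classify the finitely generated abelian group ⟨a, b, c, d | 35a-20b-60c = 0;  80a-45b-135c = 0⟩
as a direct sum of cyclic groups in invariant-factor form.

rank_ℚ(R)=2; free=4−2=2
SNF(R) diag = [5, 5] → torsion [5, 5]

Answer: M ≅ ℤ^2 ⊕ ℤ/5 ⊕ ℤ/5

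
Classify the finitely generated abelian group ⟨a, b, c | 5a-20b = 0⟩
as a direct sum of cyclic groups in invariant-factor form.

Answer: M ≅ ℤ^2 ⊕ ℤ/5

Derivation:
rank_ℚ(R)=1; free=3−1=2
SNF(R) diag = [5] → torsion [5]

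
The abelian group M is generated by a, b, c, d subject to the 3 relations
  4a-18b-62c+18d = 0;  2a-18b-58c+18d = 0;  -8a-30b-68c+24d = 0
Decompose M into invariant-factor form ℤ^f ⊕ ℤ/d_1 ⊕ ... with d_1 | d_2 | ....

Answer: M ≅ ℤ^1 ⊕ ℤ/2 ⊕ ℤ/6 ⊕ ℤ/18

Derivation:
rank_ℚ(R)=3; free=4−3=1
SNF(R) diag = [2, 6, 18] → torsion [2, 6, 18]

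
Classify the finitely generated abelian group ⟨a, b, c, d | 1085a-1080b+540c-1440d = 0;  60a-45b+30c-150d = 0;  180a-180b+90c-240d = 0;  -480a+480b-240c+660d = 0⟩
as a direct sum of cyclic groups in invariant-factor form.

Answer: M ≅ ℤ/5 ⊕ ℤ/15 ⊕ ℤ/30 ⊕ ℤ/60

Derivation:
rank_ℚ(R)=4; free=4−4=0
SNF(R) diag = [5, 15, 30, 60] → torsion [5, 15, 30, 60]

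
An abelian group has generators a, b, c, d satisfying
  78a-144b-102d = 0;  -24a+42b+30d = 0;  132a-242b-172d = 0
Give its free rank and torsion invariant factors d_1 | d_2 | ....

Answer: M ≅ ℤ^1 ⊕ ℤ/2 ⊕ ℤ/6 ⊕ ℤ/6

Derivation:
rank_ℚ(R)=3; free=4−3=1
SNF(R) diag = [2, 6, 6] → torsion [2, 6, 6]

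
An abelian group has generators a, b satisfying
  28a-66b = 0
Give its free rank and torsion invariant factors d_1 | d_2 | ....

Answer: M ≅ ℤ^1 ⊕ ℤ/2

Derivation:
rank_ℚ(R)=1; free=2−1=1
SNF(R) diag = [2] → torsion [2]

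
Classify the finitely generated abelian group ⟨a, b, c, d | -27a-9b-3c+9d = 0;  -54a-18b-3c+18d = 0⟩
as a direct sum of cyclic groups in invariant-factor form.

Answer: M ≅ ℤ^2 ⊕ ℤ/3 ⊕ ℤ/9

Derivation:
rank_ℚ(R)=2; free=4−2=2
SNF(R) diag = [3, 9] → torsion [3, 9]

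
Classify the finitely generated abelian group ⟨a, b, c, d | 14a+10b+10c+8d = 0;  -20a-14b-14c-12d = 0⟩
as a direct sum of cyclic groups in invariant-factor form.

Answer: M ≅ ℤ^2 ⊕ ℤ/2 ⊕ ℤ/2

Derivation:
rank_ℚ(R)=2; free=4−2=2
SNF(R) diag = [2, 2] → torsion [2, 2]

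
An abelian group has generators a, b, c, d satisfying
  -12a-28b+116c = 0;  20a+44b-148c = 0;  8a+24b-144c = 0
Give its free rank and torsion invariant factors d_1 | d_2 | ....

rank_ℚ(R)=3; free=4−3=1
SNF(R) diag = [4, 8, 24] → torsion [4, 8, 24]

Answer: M ≅ ℤ^1 ⊕ ℤ/4 ⊕ ℤ/8 ⊕ ℤ/24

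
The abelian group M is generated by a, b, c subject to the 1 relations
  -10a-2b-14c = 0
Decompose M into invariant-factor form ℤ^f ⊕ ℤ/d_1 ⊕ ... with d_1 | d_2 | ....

rank_ℚ(R)=1; free=3−1=2
SNF(R) diag = [2] → torsion [2]

Answer: M ≅ ℤ^2 ⊕ ℤ/2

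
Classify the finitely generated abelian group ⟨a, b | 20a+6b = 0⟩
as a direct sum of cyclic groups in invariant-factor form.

rank_ℚ(R)=1; free=2−1=1
SNF(R) diag = [2] → torsion [2]

Answer: M ≅ ℤ^1 ⊕ ℤ/2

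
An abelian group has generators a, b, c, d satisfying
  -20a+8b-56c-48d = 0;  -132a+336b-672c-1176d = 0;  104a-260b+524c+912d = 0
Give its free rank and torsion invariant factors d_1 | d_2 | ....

rank_ℚ(R)=3; free=4−3=1
SNF(R) diag = [4, 12, 24] → torsion [4, 12, 24]

Answer: M ≅ ℤ^1 ⊕ ℤ/4 ⊕ ℤ/12 ⊕ ℤ/24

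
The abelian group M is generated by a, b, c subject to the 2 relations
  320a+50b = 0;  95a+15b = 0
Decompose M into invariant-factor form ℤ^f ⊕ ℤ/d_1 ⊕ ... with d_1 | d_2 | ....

rank_ℚ(R)=2; free=3−2=1
SNF(R) diag = [5, 10] → torsion [5, 10]

Answer: M ≅ ℤ^1 ⊕ ℤ/5 ⊕ ℤ/10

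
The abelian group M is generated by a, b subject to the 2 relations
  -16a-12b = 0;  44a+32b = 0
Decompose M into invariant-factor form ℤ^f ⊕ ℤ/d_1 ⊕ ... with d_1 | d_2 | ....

Answer: M ≅ ℤ/4 ⊕ ℤ/4

Derivation:
rank_ℚ(R)=2; free=2−2=0
SNF(R) diag = [4, 4] → torsion [4, 4]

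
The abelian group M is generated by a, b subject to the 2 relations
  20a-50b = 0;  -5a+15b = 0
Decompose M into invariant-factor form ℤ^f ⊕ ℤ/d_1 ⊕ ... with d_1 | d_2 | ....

rank_ℚ(R)=2; free=2−2=0
SNF(R) diag = [5, 10] → torsion [5, 10]

Answer: M ≅ ℤ/5 ⊕ ℤ/10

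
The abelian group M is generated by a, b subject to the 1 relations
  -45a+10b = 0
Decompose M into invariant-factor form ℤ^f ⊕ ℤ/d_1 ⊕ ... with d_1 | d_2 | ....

Answer: M ≅ ℤ^1 ⊕ ℤ/5

Derivation:
rank_ℚ(R)=1; free=2−1=1
SNF(R) diag = [5] → torsion [5]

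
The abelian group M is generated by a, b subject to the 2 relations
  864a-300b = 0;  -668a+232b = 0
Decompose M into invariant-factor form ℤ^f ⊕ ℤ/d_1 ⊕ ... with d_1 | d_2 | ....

Answer: M ≅ ℤ/4 ⊕ ℤ/12

Derivation:
rank_ℚ(R)=2; free=2−2=0
SNF(R) diag = [4, 12] → torsion [4, 12]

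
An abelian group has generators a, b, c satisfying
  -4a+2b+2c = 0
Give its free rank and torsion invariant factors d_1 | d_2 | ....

rank_ℚ(R)=1; free=3−1=2
SNF(R) diag = [2] → torsion [2]

Answer: M ≅ ℤ^2 ⊕ ℤ/2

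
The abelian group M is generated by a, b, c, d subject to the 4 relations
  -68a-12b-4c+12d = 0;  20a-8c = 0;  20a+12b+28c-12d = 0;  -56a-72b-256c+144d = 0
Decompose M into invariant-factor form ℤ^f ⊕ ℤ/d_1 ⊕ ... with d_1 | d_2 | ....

Answer: M ≅ ℤ/4 ⊕ ℤ/12 ⊕ ℤ/24 ⊕ ℤ/72

Derivation:
rank_ℚ(R)=4; free=4−4=0
SNF(R) diag = [4, 12, 24, 72] → torsion [4, 12, 24, 72]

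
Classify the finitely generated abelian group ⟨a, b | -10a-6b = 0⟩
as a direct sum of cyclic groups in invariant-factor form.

Answer: M ≅ ℤ^1 ⊕ ℤ/2

Derivation:
rank_ℚ(R)=1; free=2−1=1
SNF(R) diag = [2] → torsion [2]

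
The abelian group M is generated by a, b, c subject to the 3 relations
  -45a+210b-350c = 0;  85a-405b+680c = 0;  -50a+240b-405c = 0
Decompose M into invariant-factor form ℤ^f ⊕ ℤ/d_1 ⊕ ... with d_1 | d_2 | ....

rank_ℚ(R)=3; free=3−3=0
SNF(R) diag = [5, 5, 15] → torsion [5, 5, 15]

Answer: M ≅ ℤ/5 ⊕ ℤ/5 ⊕ ℤ/15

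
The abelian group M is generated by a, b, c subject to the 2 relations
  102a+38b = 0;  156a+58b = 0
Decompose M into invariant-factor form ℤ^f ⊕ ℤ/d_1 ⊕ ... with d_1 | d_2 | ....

Answer: M ≅ ℤ^1 ⊕ ℤ/2 ⊕ ℤ/6

Derivation:
rank_ℚ(R)=2; free=3−2=1
SNF(R) diag = [2, 6] → torsion [2, 6]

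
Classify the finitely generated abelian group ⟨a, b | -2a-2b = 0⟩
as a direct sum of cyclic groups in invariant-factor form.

rank_ℚ(R)=1; free=2−1=1
SNF(R) diag = [2] → torsion [2]

Answer: M ≅ ℤ^1 ⊕ ℤ/2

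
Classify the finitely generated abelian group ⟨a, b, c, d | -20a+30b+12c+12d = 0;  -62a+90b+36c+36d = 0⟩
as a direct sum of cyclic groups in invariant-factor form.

rank_ℚ(R)=2; free=4−2=2
SNF(R) diag = [2, 6] → torsion [2, 6]

Answer: M ≅ ℤ^2 ⊕ ℤ/2 ⊕ ℤ/6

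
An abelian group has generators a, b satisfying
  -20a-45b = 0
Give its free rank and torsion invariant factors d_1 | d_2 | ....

rank_ℚ(R)=1; free=2−1=1
SNF(R) diag = [5] → torsion [5]

Answer: M ≅ ℤ^1 ⊕ ℤ/5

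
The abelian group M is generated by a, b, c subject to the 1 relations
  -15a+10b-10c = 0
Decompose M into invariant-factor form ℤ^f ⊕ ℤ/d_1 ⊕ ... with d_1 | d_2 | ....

rank_ℚ(R)=1; free=3−1=2
SNF(R) diag = [5] → torsion [5]

Answer: M ≅ ℤ^2 ⊕ ℤ/5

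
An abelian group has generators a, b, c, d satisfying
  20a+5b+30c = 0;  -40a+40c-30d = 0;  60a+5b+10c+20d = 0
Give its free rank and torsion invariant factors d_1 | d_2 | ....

Answer: M ≅ ℤ^1 ⊕ ℤ/5 ⊕ ℤ/10 ⊕ ℤ/20

Derivation:
rank_ℚ(R)=3; free=4−3=1
SNF(R) diag = [5, 10, 20] → torsion [5, 10, 20]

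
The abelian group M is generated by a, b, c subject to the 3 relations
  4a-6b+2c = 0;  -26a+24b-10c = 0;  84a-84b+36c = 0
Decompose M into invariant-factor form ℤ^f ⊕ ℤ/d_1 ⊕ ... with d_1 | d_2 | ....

Answer: M ≅ ℤ/2 ⊕ ℤ/6 ⊕ ℤ/12

Derivation:
rank_ℚ(R)=3; free=3−3=0
SNF(R) diag = [2, 6, 12] → torsion [2, 6, 12]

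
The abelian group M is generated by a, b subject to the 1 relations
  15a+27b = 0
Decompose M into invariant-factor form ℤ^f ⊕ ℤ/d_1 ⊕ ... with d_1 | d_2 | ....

Answer: M ≅ ℤ^1 ⊕ ℤ/3

Derivation:
rank_ℚ(R)=1; free=2−1=1
SNF(R) diag = [3] → torsion [3]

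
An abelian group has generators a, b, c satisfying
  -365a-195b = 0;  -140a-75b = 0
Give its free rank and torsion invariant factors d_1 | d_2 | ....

rank_ℚ(R)=2; free=3−2=1
SNF(R) diag = [5, 15] → torsion [5, 15]

Answer: M ≅ ℤ^1 ⊕ ℤ/5 ⊕ ℤ/15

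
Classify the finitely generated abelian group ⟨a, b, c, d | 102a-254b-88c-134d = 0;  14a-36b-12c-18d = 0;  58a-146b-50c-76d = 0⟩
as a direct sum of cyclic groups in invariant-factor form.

rank_ℚ(R)=3; free=4−3=1
SNF(R) diag = [2, 2, 2] → torsion [2, 2, 2]

Answer: M ≅ ℤ^1 ⊕ ℤ/2 ⊕ ℤ/2 ⊕ ℤ/2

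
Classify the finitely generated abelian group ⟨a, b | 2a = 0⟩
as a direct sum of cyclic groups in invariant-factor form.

Answer: M ≅ ℤ^1 ⊕ ℤ/2

Derivation:
rank_ℚ(R)=1; free=2−1=1
SNF(R) diag = [2] → torsion [2]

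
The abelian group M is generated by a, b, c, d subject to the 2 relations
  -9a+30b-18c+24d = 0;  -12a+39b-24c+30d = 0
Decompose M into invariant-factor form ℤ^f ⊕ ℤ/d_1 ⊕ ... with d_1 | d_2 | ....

rank_ℚ(R)=2; free=4−2=2
SNF(R) diag = [3, 3] → torsion [3, 3]

Answer: M ≅ ℤ^2 ⊕ ℤ/3 ⊕ ℤ/3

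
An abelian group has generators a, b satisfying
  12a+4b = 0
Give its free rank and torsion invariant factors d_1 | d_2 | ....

rank_ℚ(R)=1; free=2−1=1
SNF(R) diag = [4] → torsion [4]

Answer: M ≅ ℤ^1 ⊕ ℤ/4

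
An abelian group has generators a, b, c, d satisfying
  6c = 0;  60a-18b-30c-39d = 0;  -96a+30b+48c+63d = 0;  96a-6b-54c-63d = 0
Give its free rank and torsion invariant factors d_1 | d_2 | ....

Answer: M ≅ ℤ/3 ⊕ ℤ/6 ⊕ ℤ/12 ⊕ ℤ/24

Derivation:
rank_ℚ(R)=4; free=4−4=0
SNF(R) diag = [3, 6, 12, 24] → torsion [3, 6, 12, 24]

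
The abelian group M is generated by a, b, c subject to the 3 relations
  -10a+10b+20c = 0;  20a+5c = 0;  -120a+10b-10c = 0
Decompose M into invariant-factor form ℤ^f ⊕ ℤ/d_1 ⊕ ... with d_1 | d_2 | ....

Answer: M ≅ ℤ/5 ⊕ ℤ/10 ⊕ ℤ/10

Derivation:
rank_ℚ(R)=3; free=3−3=0
SNF(R) diag = [5, 10, 10] → torsion [5, 10, 10]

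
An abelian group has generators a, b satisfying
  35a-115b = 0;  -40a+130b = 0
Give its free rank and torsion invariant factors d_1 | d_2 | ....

rank_ℚ(R)=2; free=2−2=0
SNF(R) diag = [5, 10] → torsion [5, 10]

Answer: M ≅ ℤ/5 ⊕ ℤ/10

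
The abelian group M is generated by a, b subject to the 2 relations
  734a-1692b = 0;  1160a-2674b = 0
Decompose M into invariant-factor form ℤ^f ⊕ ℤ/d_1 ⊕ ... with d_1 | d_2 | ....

rank_ℚ(R)=2; free=2−2=0
SNF(R) diag = [2, 2] → torsion [2, 2]

Answer: M ≅ ℤ/2 ⊕ ℤ/2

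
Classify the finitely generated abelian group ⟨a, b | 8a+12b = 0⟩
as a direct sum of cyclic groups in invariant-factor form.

rank_ℚ(R)=1; free=2−1=1
SNF(R) diag = [4] → torsion [4]

Answer: M ≅ ℤ^1 ⊕ ℤ/4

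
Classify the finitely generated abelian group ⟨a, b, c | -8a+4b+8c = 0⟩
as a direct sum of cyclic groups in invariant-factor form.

Answer: M ≅ ℤ^2 ⊕ ℤ/4

Derivation:
rank_ℚ(R)=1; free=3−1=2
SNF(R) diag = [4] → torsion [4]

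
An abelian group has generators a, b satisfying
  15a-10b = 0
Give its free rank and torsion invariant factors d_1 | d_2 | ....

rank_ℚ(R)=1; free=2−1=1
SNF(R) diag = [5] → torsion [5]

Answer: M ≅ ℤ^1 ⊕ ℤ/5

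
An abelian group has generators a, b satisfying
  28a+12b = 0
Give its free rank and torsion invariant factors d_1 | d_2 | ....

rank_ℚ(R)=1; free=2−1=1
SNF(R) diag = [4] → torsion [4]

Answer: M ≅ ℤ^1 ⊕ ℤ/4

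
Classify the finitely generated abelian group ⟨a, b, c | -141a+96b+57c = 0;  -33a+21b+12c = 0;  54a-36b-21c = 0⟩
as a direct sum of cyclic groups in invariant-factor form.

Answer: M ≅ ℤ/3 ⊕ ℤ/3 ⊕ ℤ/3

Derivation:
rank_ℚ(R)=3; free=3−3=0
SNF(R) diag = [3, 3, 3] → torsion [3, 3, 3]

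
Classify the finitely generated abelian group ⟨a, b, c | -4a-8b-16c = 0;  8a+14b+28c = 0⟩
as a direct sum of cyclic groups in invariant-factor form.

Answer: M ≅ ℤ^1 ⊕ ℤ/2 ⊕ ℤ/4

Derivation:
rank_ℚ(R)=2; free=3−2=1
SNF(R) diag = [2, 4] → torsion [2, 4]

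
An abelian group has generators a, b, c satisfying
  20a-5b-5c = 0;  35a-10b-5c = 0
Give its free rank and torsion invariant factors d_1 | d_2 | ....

Answer: M ≅ ℤ^1 ⊕ ℤ/5 ⊕ ℤ/5

Derivation:
rank_ℚ(R)=2; free=3−2=1
SNF(R) diag = [5, 5] → torsion [5, 5]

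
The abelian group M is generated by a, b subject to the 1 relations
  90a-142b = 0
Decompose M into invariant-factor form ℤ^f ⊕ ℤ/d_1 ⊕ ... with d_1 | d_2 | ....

rank_ℚ(R)=1; free=2−1=1
SNF(R) diag = [2] → torsion [2]

Answer: M ≅ ℤ^1 ⊕ ℤ/2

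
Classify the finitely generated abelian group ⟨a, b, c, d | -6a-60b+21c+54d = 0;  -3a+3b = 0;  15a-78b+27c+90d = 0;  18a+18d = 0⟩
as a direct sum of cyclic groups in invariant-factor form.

rank_ℚ(R)=4; free=4−4=0
SNF(R) diag = [3, 3, 9, 18] → torsion [3, 3, 9, 18]

Answer: M ≅ ℤ/3 ⊕ ℤ/3 ⊕ ℤ/9 ⊕ ℤ/18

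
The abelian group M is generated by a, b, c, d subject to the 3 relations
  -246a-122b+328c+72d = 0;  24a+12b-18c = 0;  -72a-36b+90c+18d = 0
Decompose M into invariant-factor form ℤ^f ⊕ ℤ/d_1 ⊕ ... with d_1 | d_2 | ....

rank_ℚ(R)=3; free=4−3=1
SNF(R) diag = [2, 6, 18] → torsion [2, 6, 18]

Answer: M ≅ ℤ^1 ⊕ ℤ/2 ⊕ ℤ/6 ⊕ ℤ/18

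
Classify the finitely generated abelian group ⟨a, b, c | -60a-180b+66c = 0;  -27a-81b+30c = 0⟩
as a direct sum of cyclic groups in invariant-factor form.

Answer: M ≅ ℤ^1 ⊕ ℤ/3 ⊕ ℤ/6

Derivation:
rank_ℚ(R)=2; free=3−2=1
SNF(R) diag = [3, 6] → torsion [3, 6]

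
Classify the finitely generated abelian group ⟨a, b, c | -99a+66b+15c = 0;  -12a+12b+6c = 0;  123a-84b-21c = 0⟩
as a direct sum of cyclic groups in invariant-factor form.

Answer: M ≅ ℤ/3 ⊕ ℤ/6 ⊕ ℤ/6

Derivation:
rank_ℚ(R)=3; free=3−3=0
SNF(R) diag = [3, 6, 6] → torsion [3, 6, 6]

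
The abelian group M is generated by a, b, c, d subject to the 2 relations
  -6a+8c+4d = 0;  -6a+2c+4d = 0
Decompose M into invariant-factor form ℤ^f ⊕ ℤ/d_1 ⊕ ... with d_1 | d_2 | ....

rank_ℚ(R)=2; free=4−2=2
SNF(R) diag = [2, 6] → torsion [2, 6]

Answer: M ≅ ℤ^2 ⊕ ℤ/2 ⊕ ℤ/6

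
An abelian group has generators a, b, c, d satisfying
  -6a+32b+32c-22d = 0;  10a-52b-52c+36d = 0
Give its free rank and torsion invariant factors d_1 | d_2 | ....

rank_ℚ(R)=2; free=4−2=2
SNF(R) diag = [2, 2] → torsion [2, 2]

Answer: M ≅ ℤ^2 ⊕ ℤ/2 ⊕ ℤ/2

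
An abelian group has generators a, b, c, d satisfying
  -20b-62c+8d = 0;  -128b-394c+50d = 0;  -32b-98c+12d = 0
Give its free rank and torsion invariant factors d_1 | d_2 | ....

rank_ℚ(R)=3; free=4−3=1
SNF(R) diag = [2, 2, 4] → torsion [2, 2, 4]

Answer: M ≅ ℤ^1 ⊕ ℤ/2 ⊕ ℤ/2 ⊕ ℤ/4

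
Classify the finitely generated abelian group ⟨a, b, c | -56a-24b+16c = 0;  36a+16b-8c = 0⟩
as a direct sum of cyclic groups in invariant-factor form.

rank_ℚ(R)=2; free=3−2=1
SNF(R) diag = [4, 8] → torsion [4, 8]

Answer: M ≅ ℤ^1 ⊕ ℤ/4 ⊕ ℤ/8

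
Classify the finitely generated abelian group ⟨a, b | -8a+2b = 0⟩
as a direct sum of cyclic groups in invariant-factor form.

rank_ℚ(R)=1; free=2−1=1
SNF(R) diag = [2] → torsion [2]

Answer: M ≅ ℤ^1 ⊕ ℤ/2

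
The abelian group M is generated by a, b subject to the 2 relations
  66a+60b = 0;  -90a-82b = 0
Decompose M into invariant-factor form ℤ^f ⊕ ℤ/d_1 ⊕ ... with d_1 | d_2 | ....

rank_ℚ(R)=2; free=2−2=0
SNF(R) diag = [2, 6] → torsion [2, 6]

Answer: M ≅ ℤ/2 ⊕ ℤ/6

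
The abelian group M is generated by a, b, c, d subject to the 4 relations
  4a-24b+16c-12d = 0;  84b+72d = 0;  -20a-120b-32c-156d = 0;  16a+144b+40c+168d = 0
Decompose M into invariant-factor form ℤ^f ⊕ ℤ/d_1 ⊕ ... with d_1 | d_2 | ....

rank_ℚ(R)=4; free=4−4=0
SNF(R) diag = [4, 12, 24, 72] → torsion [4, 12, 24, 72]

Answer: M ≅ ℤ/4 ⊕ ℤ/12 ⊕ ℤ/24 ⊕ ℤ/72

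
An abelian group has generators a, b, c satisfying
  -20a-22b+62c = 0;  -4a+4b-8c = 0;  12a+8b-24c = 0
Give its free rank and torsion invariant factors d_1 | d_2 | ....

Answer: M ≅ ℤ/2 ⊕ ℤ/4 ⊕ ℤ/12

Derivation:
rank_ℚ(R)=3; free=3−3=0
SNF(R) diag = [2, 4, 12] → torsion [2, 4, 12]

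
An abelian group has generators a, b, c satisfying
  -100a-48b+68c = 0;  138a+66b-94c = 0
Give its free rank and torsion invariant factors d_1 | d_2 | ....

rank_ℚ(R)=2; free=3−2=1
SNF(R) diag = [2, 4] → torsion [2, 4]

Answer: M ≅ ℤ^1 ⊕ ℤ/2 ⊕ ℤ/4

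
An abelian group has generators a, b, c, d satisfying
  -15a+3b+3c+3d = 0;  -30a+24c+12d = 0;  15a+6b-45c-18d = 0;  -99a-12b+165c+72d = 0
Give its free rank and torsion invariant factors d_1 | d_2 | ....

rank_ℚ(R)=4; free=4−4=0
SNF(R) diag = [3, 3, 6, 12] → torsion [3, 3, 6, 12]

Answer: M ≅ ℤ/3 ⊕ ℤ/3 ⊕ ℤ/6 ⊕ ℤ/12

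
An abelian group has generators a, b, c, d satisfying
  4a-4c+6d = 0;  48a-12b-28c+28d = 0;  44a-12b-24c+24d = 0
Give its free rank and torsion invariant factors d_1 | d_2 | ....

Answer: M ≅ ℤ^1 ⊕ ℤ/2 ⊕ ℤ/4 ⊕ ℤ/4

Derivation:
rank_ℚ(R)=3; free=4−3=1
SNF(R) diag = [2, 4, 4] → torsion [2, 4, 4]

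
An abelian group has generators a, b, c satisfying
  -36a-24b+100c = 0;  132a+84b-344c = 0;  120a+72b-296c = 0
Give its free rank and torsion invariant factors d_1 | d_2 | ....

rank_ℚ(R)=3; free=3−3=0
SNF(R) diag = [4, 12, 24] → torsion [4, 12, 24]

Answer: M ≅ ℤ/4 ⊕ ℤ/12 ⊕ ℤ/24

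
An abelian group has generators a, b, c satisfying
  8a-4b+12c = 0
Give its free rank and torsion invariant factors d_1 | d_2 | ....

Answer: M ≅ ℤ^2 ⊕ ℤ/4

Derivation:
rank_ℚ(R)=1; free=3−1=2
SNF(R) diag = [4] → torsion [4]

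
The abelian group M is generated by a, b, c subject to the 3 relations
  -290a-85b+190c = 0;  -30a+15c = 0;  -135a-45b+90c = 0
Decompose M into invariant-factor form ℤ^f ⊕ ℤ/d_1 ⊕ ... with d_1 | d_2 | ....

rank_ℚ(R)=3; free=3−3=0
SNF(R) diag = [5, 15, 45] → torsion [5, 15, 45]

Answer: M ≅ ℤ/5 ⊕ ℤ/15 ⊕ ℤ/45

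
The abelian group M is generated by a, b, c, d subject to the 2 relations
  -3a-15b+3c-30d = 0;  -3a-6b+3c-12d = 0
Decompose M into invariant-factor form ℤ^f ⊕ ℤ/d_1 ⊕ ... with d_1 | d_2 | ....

Answer: M ≅ ℤ^2 ⊕ ℤ/3 ⊕ ℤ/9

Derivation:
rank_ℚ(R)=2; free=4−2=2
SNF(R) diag = [3, 9] → torsion [3, 9]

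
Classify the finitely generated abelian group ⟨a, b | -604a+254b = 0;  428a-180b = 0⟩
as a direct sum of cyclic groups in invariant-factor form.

Answer: M ≅ ℤ/2 ⊕ ℤ/4

Derivation:
rank_ℚ(R)=2; free=2−2=0
SNF(R) diag = [2, 4] → torsion [2, 4]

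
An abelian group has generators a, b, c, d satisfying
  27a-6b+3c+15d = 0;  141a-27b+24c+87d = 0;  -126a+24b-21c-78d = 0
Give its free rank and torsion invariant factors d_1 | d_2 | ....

rank_ℚ(R)=3; free=4−3=1
SNF(R) diag = [3, 3, 9] → torsion [3, 3, 9]

Answer: M ≅ ℤ^1 ⊕ ℤ/3 ⊕ ℤ/3 ⊕ ℤ/9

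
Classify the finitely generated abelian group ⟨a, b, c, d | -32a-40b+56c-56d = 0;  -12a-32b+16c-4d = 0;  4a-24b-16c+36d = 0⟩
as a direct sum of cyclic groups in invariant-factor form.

rank_ℚ(R)=3; free=4−3=1
SNF(R) diag = [4, 8, 8] → torsion [4, 8, 8]

Answer: M ≅ ℤ^1 ⊕ ℤ/4 ⊕ ℤ/8 ⊕ ℤ/8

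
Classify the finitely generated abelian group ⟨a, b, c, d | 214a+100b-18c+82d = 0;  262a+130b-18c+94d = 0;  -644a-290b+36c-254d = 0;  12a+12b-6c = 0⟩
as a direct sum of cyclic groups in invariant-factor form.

rank_ℚ(R)=4; free=4−4=0
SNF(R) diag = [2, 6, 18, 18] → torsion [2, 6, 18, 18]

Answer: M ≅ ℤ/2 ⊕ ℤ/6 ⊕ ℤ/18 ⊕ ℤ/18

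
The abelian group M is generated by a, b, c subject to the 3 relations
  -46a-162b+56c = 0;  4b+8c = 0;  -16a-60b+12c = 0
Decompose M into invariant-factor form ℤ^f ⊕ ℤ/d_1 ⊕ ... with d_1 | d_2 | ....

Answer: M ≅ ℤ/2 ⊕ ℤ/4 ⊕ ℤ/4

Derivation:
rank_ℚ(R)=3; free=3−3=0
SNF(R) diag = [2, 4, 4] → torsion [2, 4, 4]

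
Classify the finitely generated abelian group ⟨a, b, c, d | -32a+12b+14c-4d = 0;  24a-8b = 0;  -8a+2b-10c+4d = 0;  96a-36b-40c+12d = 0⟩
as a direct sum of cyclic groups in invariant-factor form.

Answer: M ≅ ℤ/2 ⊕ ℤ/2 ⊕ ℤ/4 ⊕ ℤ/8

Derivation:
rank_ℚ(R)=4; free=4−4=0
SNF(R) diag = [2, 2, 4, 8] → torsion [2, 2, 4, 8]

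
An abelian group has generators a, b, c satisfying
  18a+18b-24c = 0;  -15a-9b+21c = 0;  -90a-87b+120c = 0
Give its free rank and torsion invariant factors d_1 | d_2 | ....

rank_ℚ(R)=3; free=3−3=0
SNF(R) diag = [3, 3, 6] → torsion [3, 3, 6]

Answer: M ≅ ℤ/3 ⊕ ℤ/3 ⊕ ℤ/6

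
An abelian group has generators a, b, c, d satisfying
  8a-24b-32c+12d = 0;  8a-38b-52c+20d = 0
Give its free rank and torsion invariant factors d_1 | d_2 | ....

Answer: M ≅ ℤ^2 ⊕ ℤ/2 ⊕ ℤ/4

Derivation:
rank_ℚ(R)=2; free=4−2=2
SNF(R) diag = [2, 4] → torsion [2, 4]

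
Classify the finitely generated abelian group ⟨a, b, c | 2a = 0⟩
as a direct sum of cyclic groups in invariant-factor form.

Answer: M ≅ ℤ^2 ⊕ ℤ/2

Derivation:
rank_ℚ(R)=1; free=3−1=2
SNF(R) diag = [2] → torsion [2]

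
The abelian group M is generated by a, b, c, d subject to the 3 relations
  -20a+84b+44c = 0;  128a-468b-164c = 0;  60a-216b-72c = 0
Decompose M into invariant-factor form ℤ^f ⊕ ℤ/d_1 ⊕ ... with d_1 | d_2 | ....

rank_ℚ(R)=3; free=4−3=1
SNF(R) diag = [4, 12, 24] → torsion [4, 12, 24]

Answer: M ≅ ℤ^1 ⊕ ℤ/4 ⊕ ℤ/12 ⊕ ℤ/24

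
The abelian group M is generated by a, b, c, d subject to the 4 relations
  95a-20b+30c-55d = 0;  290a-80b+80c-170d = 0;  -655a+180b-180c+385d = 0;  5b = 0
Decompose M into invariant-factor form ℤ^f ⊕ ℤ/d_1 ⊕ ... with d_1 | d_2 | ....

rank_ℚ(R)=4; free=4−4=0
SNF(R) diag = [5, 5, 10, 20] → torsion [5, 5, 10, 20]

Answer: M ≅ ℤ/5 ⊕ ℤ/5 ⊕ ℤ/10 ⊕ ℤ/20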